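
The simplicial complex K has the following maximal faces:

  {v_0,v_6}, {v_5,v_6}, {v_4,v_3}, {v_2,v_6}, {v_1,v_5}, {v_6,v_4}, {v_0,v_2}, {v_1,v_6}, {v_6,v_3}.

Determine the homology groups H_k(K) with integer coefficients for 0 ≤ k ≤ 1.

Take the total order v_0 < v_1 < v_2 < v_3 < v_4 < v_5 < v_6 on the vertex set. Then K (dimension 1) consists of the simplices:

  0-simplices (7): [v_0], [v_1], [v_2], [v_3], [v_4], [v_5], [v_6]
  1-simplices (9): [v_0,v_2], [v_0,v_6], [v_1,v_5], [v_1,v_6], [v_2,v_6], [v_3,v_4], [v_3,v_6], [v_4,v_6], [v_5,v_6]

Hence C_0 ≅ Z^7, C_1 ≅ Z^9.

The boundary map ∂_1: C_1 → C_0 sends each edge [p,q] (with p < q) to q − p. For instance
  ∂[v_0,v_2] = [v_2] − [v_0].
The resulting 7×9 matrix has rank 6, and its Smith normal form has invariant factors (1,1,1,1,1,1).

Reading off H_k = ker ∂_k / im ∂_{k+1}:

  H_0: rank C_0 − rank ∂_1 = 7 − 6 = 1, and the invariant factors of ∂_1 are all 1, so H_0 ≅ Z.
  H_1: rank ker ∂_1 − rank ∂_2 = (9 − 6) − 0 = 3, and there is no ∂_2, so H_1 ≅ Z^3.

H_0 = Z,  H_1 = Z^3.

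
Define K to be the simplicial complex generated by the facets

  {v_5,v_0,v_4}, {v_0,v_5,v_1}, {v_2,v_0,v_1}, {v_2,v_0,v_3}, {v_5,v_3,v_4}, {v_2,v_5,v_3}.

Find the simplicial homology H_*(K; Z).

We work with the vertex ordering v_0 < v_1 < v_2 < v_3 < v_4 < v_5. The simplices of K, each written with vertices in increasing order, are:

  0-simplices (6): [v_0], [v_1], [v_2], [v_3], [v_4], [v_5]
  1-simplices (12): [v_0,v_1], [v_0,v_2], [v_0,v_3], [v_0,v_4], [v_0,v_5], [v_1,v_2], [v_1,v_5], [v_2,v_3], [v_2,v_5], [v_3,v_4], [v_3,v_5], [v_4,v_5]
  2-simplices (6): [v_0,v_1,v_2], [v_0,v_1,v_5], [v_0,v_2,v_3], [v_0,v_4,v_5], [v_2,v_3,v_5], [v_3,v_4,v_5]

Hence C_0 ≅ Z^6, C_1 ≅ Z^12, C_2 ≅ Z^6.

∂_1: C_1 → C_0 is given by ∂[p,q] = [q] − [p]. For instance
  ∂[v_0,v_3] = [v_3] − [v_0].
As a 6×12 matrix over Z this has rank 5, with invariant factors (1,1,1,1,1).

∂_2: C_2 → C_1 sends each 2-simplex [p,q,r] to [q,r] − [p,r] + [p,q]. For instance
  ∂[v_0,v_2,v_3] = [v_2,v_3] − [v_0,v_3] + [v_0,v_2],
  ∂[v_0,v_4,v_5] = [v_4,v_5] − [v_0,v_5] + [v_0,v_4].
The resulting 12×6 matrix has rank 6, and its Smith normal form has invariant factors (1,1,1,1,1,1).

Computing H_k = (kernel of ∂_k) / (image of ∂_{k+1}):

  H_0: rank C_0 − rank ∂_1 = 6 − 5 = 1, and the invariant factors of ∂_1 are all 1, so H_0 ≅ Z.
  H_1: rank ker ∂_1 − rank ∂_2 = (12 − 5) − 6 = 1, and the invariant factors of ∂_2 are all 1, so H_1 ≅ Z.
  H_2: rank ker ∂_2 − rank ∂_3 = (6 − 6) − 0 = 0, and there is no ∂_3, so H_2 ≅ 0.

H_0 ≅ Z,  H_1 ≅ Z,  H_2 = 0.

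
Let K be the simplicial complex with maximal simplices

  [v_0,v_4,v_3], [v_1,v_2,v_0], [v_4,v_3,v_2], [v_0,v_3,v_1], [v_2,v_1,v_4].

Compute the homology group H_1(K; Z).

We work with the vertex ordering v_0 < v_1 < v_2 < v_3 < v_4. The simplices of K, each written with vertices in increasing order, are:

  0-simplices (5): [v_0], [v_1], [v_2], [v_3], [v_4]
  1-simplices (10): [v_0,v_1], [v_0,v_2], [v_0,v_3], [v_0,v_4], [v_1,v_2], [v_1,v_3], [v_1,v_4], [v_2,v_3], [v_2,v_4], [v_3,v_4]
  2-simplices (5): [v_0,v_1,v_2], [v_0,v_1,v_3], [v_0,v_3,v_4], [v_1,v_2,v_4], [v_2,v_3,v_4]

giving chain groups C_0 ≅ Z^5, C_1 ≅ Z^10, C_2 ≅ Z^5.

∂_1: C_1 → C_0 is given by ∂[p,q] = [q] − [p]. For instance
  ∂[v_0,v_4] = [v_4] − [v_0].
As a 5×10 matrix over Z this has rank 4, with invariant factors (1,1,1,1).

Boundary ∂_2: C_2 → C_1 sends each 2-simplex [p,q,r] to [q,r] − [p,r] + [p,q]. For instance
  ∂[v_1,v_2,v_4] = [v_2,v_4] − [v_1,v_4] + [v_1,v_2],
  ∂[v_2,v_3,v_4] = [v_3,v_4] − [v_2,v_4] + [v_2,v_3].
The 10×5 boundary matrix has rank 5 and Smith normal form diag(1,1,1,1,1).

Now H_k = ker ∂_k / im ∂_{k+1}, so:

  H_1: rank ker ∂_1 − rank ∂_2 = (10 − 4) − 5 = 1, and the invariant factors of ∂_2 are all 1, so H_1 = Z.

H_1 ≅ Z.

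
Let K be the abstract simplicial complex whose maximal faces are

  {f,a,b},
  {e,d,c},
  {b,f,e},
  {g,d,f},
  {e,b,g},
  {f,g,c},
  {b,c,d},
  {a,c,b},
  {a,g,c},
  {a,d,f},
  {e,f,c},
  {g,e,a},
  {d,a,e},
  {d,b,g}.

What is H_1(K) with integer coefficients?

H_1 = Z^2.

Take the total order a < b < c < d < e < f < g on the vertex set. Then K (dimension 2) consists of the simplices:

  0-simplices (7): a, b, c, d, e, f, g
  1-simplices (21): ab, ac, ad, ae, af, ag, bc, bd, be, bf, bg, cd, ce, cf, cg, de, df, dg, ef, eg, fg
  2-simplices (14): abc, abf, acg, ade, adf, aeg, bcd, bdg, bef, beg, cde, cef, cfg, dfg

so the chain groups are C_0 ≅ Z^7, C_1 ≅ Z^21, C_2 ≅ Z^14.

∂_1: C_1 → C_0 is given by ∂[p,q] = [q] − [p]. For instance
  ∂eg = g − e.
As a 7×21 matrix over Z this has rank 6, with invariant factors (1,1,1,1,1,1).

The boundary map ∂_2: C_2 → C_1 maps a triangle to the signed sum of its edges. For instance
  ∂dfg = fg − dg + df,
  ∂cef = ef − cf + ce.
As a 21×14 matrix over Z this has rank 13, with invariant factors (1,1,1,1,1,1,1,1,1,1,1,1,1).

Computing H_k = (kernel of ∂_k) / (image of ∂_{k+1}):

  H_1: rank ker ∂_1 − rank ∂_2 = (21 − 6) − 13 = 2, and the invariant factors of ∂_2 are all 1, so H_1 ≅ Z^2.

(K is a triangulation of the torus T^2.)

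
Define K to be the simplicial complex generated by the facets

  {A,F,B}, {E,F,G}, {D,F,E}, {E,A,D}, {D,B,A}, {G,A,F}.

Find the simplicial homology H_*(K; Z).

We work with the vertex ordering A < B < D < E < F < G. The simplices of K, each written with vertices in increasing order, are:

  0-simplices (6): A, B, D, E, F, G
  1-simplices (12): AB, AD, AE, AF, AG, BD, BF, DE, DF, EF, EG, FG
  2-simplices (6): ABD, ABF, ADE, AFG, DEF, EFG

so the chain groups are C_0 ≅ Z^6, C_1 ≅ Z^12, C_2 ≅ Z^6.

The boundary map ∂_1: C_1 → C_0 sends each edge [p,q] (with p < q) to q − p.
The 6×12 boundary matrix has rank 5 and Smith normal form diag(1,1,1,1,1).

∂_2: C_2 → C_1 acts by ∂[p,q,r] = [q,r] − [p,r] + [p,q]. For instance
  ∂ADE = DE − AE + AD,
  ∂ABD = BD − AD + AB.
The 12×6 boundary matrix has rank 6 and Smith normal form diag(1,1,1,1,1,1).

Now H_k = ker ∂_k / im ∂_{k+1}, so:

  H_0: rank C_0 − rank ∂_1 = 6 − 5 = 1, and the invariant factors of ∂_1 are all 1, so H_0 = Z.
  H_1: rank ker ∂_1 − rank ∂_2 = (12 − 5) − 6 = 1, and the invariant factors of ∂_2 are all 1, so H_1 = Z.
  H_2: rank ker ∂_2 − rank ∂_3 = (6 − 6) − 0 = 0, and there is no ∂_3, so H_2 = 0.

As a check, the Euler characteristic is 6 − 12 + 6 = 0, which agrees with 1 − 1 + 0 = 0.
(K is a triangulation of the cylinder S^1 x I.)

H_0 = Z,  H_1 = Z,  H_2 = 0.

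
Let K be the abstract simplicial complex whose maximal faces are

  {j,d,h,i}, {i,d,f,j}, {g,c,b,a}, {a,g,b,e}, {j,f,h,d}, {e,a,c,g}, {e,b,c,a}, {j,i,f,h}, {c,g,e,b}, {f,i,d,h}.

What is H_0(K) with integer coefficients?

Fix the vertex order a < b < c < d < e < f < g < h < i < j and write every simplex with vertices in increasing order. Then dim K = 3 and the simplices of K are:

  0-simplices (10): a, b, c, d, e, f, g, h, i, j
  1-simplices (20): ab, ac, ae, ag, bc, be, bg, ce, cg, df, dh, di, dj, eg, fh, fi, fj, hi, hj, ij
  2-simplices (20): abc, abe, abg, ace, acg, aeg, bce, bcg, beg, ceg, dfh, dfi, dfj, dhi, dhj, dij, fhi, fhj, fij, hij
  3-simplices (10): abce, abcg, abeg, aceg, bceg, dfhi, dfhj, dfij, dhij, fhij

Hence C_0 ≅ Z^10, C_1 ≅ Z^20, C_2 ≅ Z^20, C_3 ≅ Z^10.

The boundary map ∂_1: C_1 → C_0 maps an edge to its endpoints' difference, ∂[p,q] = q − p. For instance
  ∂dh = h − d.
This gives a 10×20 integer matrix of rank 8; reducing to Smith normal form yields diagonal entries (1,1,1,1,1,1,1,1).

The boundary map ∂_2: C_2 → C_1 maps a triangle to the signed sum of its edges. For instance
  ∂dfj = fj − dj + df,
  ∂abc = bc − ac + ab.
The resulting 20×20 matrix has rank 12, and its Smith normal form has invariant factors (1,1,1,1,1,1,1,1,1,1,1,1).

Boundary ∂_3: C_3 → C_2 sends each 3-simplex σ to the alternating sum Σ_i (−1)^i (σ with its i-th vertex removed). For instance
  ∂abce = bce − ace + abe − abc,
  ∂abeg = beg − aeg + abg − abe.
The resulting 20×10 matrix has rank 8, and its Smith normal form has invariant factors (1,1,1,1,1,1,1,1).

Reading off H_k = ker ∂_k / im ∂_{k+1}:

  H_0: rank C_0 − rank ∂_1 = 10 − 8 = 2, and the invariant factors of ∂_1 are all 1, so H_0 = Z^2.

(K is a triangulation of the disjoint union of the 3-sphere S^3 and the 3-sphere S^3.)

H_0 = Z^2.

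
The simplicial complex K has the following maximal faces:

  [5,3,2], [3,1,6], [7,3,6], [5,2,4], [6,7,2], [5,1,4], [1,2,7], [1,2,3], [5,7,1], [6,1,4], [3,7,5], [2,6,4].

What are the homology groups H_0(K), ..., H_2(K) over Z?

H_0 ≅ Z,  H_1 ≅ Z/2,  H_2 = 0.

Take the total order 1 < 2 < 3 < 4 < 5 < 6 < 7 on the vertex set. Then K (dimension 2) consists of the simplices:

  0-simplices (7): [1], [2], [3], [4], [5], [6], [7]
  1-simplices (18): [1,2], [1,3], [1,4], [1,5], [1,6], [1,7], [2,3], [2,4], [2,5], [2,6], [2,7], [3,5], [3,6], [3,7], [4,5], [4,6], [5,7], [6,7]
  2-simplices (12): [1,2,3], [1,2,7], [1,3,6], [1,4,5], [1,4,6], [1,5,7], [2,3,5], [2,4,5], [2,4,6], [2,6,7], [3,5,7], [3,6,7]

so the chain groups are C_0 ≅ Z^7, C_1 ≅ Z^18, C_2 ≅ Z^12.

∂_1: C_1 → C_0 sends each edge [p,q] (with p < q) to q − p. For instance
  ∂[4,5] = [5] − [4].
The 7×18 boundary matrix has rank 6 and Smith normal form diag(1,1,1,1,1,1).

Boundary ∂_2: C_2 → C_1 acts by ∂[p,q,r] = [q,r] − [p,r] + [p,q]. For instance
  ∂[1,4,5] = [4,5] − [1,5] + [1,4],
  ∂[1,2,3] = [2,3] − [1,3] + [1,2].
This gives a 18×12 integer matrix of rank 12; reducing to Smith normal form yields diagonal entries (1,1,1,1,1,1,1,1,1,1,1,2).

Now H_k = ker ∂_k / im ∂_{k+1}, so:

  H_0: rank C_0 − rank ∂_1 = 7 − 6 = 1, and the invariant factors of ∂_1 are all 1, so H_0 ≅ Z.
  H_1: rank ker ∂_1 − rank ∂_2 = (18 − 6) − 12 = 0, and ∂_2 has invariant factor 2 > 1, so H_1 ≅ Z/2.
  H_2: rank ker ∂_2 − rank ∂_3 = (12 − 12) − 0 = 0, and there is no ∂_3, so H_2 ≅ 0.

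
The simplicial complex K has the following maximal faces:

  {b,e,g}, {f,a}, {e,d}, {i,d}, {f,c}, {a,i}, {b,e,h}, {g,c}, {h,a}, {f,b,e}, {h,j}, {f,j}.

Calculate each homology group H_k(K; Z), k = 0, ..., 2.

We work with the vertex ordering a < b < c < d < e < f < g < h < i < j. The simplices of K, each written with vertices in increasing order, are:

  0-simplices (10): a, b, c, d, e, f, g, h, i, j
  1-simplices (16): af, ah, ai, be, bf, bg, bh, cf, cg, de, di, ef, eg, eh, fj, hj
  2-simplices (3): bef, beg, beh

so the chain groups are C_0 ≅ Z^10, C_1 ≅ Z^16, C_2 ≅ Z^3.

The boundary map ∂_1: C_1 → C_0 sends each edge [p,q] (with p < q) to q − p.
The 10×16 boundary matrix has rank 9 and Smith normal form diag(1,1,1,1,1,1,1,1,1).

Boundary ∂_2: C_2 → C_1 maps a triangle to the signed sum of its edges. For instance
  ∂bef = ef − bf + be,
  ∂beh = eh − bh + be.
The resulting 16×3 matrix has rank 3, and its Smith normal form has invariant factors (1,1,1).

Reading off H_k = ker ∂_k / im ∂_{k+1}:

  H_0: rank C_0 − rank ∂_1 = 10 − 9 = 1, and the invariant factors of ∂_1 are all 1, so H_0 ≅ Z.
  H_1: rank ker ∂_1 − rank ∂_2 = (16 − 9) − 3 = 4, and the invariant factors of ∂_2 are all 1, so H_1 ≅ Z^4.
  H_2: rank ker ∂_2 − rank ∂_3 = (3 − 3) − 0 = 0, and there is no ∂_3, so H_2 ≅ 0.

As a check, the Euler characteristic is 10 − 16 + 3 = -3, which agrees with 1 − 4 + 0 = -3.

H_0 = Z,  H_1 = Z^4,  H_2 = 0.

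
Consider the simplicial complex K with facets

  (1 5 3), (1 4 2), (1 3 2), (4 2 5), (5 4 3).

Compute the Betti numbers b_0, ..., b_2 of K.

b_0 = 1, b_1 = 1, b_2 = 0.

K has 5 vertices, 10 edges, 5 triangles.
rank ∂_0 = 0, rank ∂_1 = 4 ⇒ b_0 = 5 − 0 − 4 = 1; all invariant factors of ∂_1 are 1 so no torsion. So H_0 = Z.
rank ∂_1 = 4, rank ∂_2 = 5 ⇒ b_1 = 10 − 4 − 5 = 1; all invariant factors of ∂_2 are 1 so no torsion. So H_1 = Z.
rank ∂_2 = 5, rank ∂_3 = 0 ⇒ b_2 = 5 − 5 − 0 = 0. So H_2 = 0.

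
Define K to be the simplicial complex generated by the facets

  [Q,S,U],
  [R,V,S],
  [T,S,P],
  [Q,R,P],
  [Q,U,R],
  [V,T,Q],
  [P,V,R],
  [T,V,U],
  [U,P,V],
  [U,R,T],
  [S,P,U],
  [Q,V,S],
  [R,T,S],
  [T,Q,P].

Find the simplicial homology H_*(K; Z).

Order the vertices as P < Q < R < S < T < U < V. Listing each simplex with vertices in this order, K has dimension 2 with simplices:

  0-simplices (7): P, Q, R, S, T, U, V
  1-simplices (21): PQ, PR, PS, PT, PU, PV, QR, QS, QT, QU, QV, RS, RT, RU, RV, ST, SU, SV, TU, TV, UV
  2-simplices (14): PQR, PQT, PRV, PST, PSU, PUV, QRU, QSU, QSV, QTV, RST, RSV, RTU, TUV

giving chain groups C_0 ≅ Z^7, C_1 ≅ Z^21, C_2 ≅ Z^14.

∂_1: C_1 → C_0 sends each edge [p,q] (with p < q) to q − p. For instance
  ∂RV = V − R.
As a 7×21 matrix over Z this has rank 6, with invariant factors (1,1,1,1,1,1).

The boundary map ∂_2: C_2 → C_1 maps a triangle to the signed sum of its edges. For instance
  ∂RTU = TU − RU + RT,
  ∂QRU = RU − QU + QR.
The resulting 21×14 matrix has rank 13, and its Smith normal form has invariant factors (1,1,1,1,1,1,1,1,1,1,1,1,1).

Reading off H_k = ker ∂_k / im ∂_{k+1}:

  H_0: rank C_0 − rank ∂_1 = 7 − 6 = 1, and the invariant factors of ∂_1 are all 1, so H_0 ≅ Z.
  H_1: rank ker ∂_1 − rank ∂_2 = (21 − 6) − 13 = 2, and the invariant factors of ∂_2 are all 1, so H_1 ≅ Z^2.
  H_2: rank ker ∂_2 − rank ∂_3 = (14 − 13) − 0 = 1, and there is no ∂_3, so H_2 ≅ Z.

As a check, the Euler characteristic is 7 − 21 + 14 = 0, which agrees with 1 − 2 + 1 = 0.

H_0 ≅ Z,  H_1 ≅ Z^2,  H_2 ≅ Z.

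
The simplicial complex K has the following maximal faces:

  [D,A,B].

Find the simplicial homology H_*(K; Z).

H_0 = Z,  H_1 = 0,  H_2 = 0.

We work with the vertex ordering A < B < D. The simplices of K, each written with vertices in increasing order, are:

  0-simplices (3): A, B, D
  1-simplices (3): AB, AD, BD
  2-simplices (1): ABD

so the chain groups are C_0 ≅ Z^3, C_1 ≅ Z^3, C_2 ≅ Z^1.

Boundary ∂_1: C_1 → C_0 is given by ∂[p,q] = [q] − [p]. For instance
  ∂AB = B − A.
The resulting 3×3 matrix has rank 2, and its Smith normal form has invariant factors (1,1).

Boundary ∂_2: C_2 → C_1 acts by ∂[p,q,r] = [q,r] − [p,r] + [p,q]. For instance
  ∂ABD = BD − AD + AB.
As a 3×1 matrix over Z this has rank 1, with invariant factors (1).

Now H_k = ker ∂_k / im ∂_{k+1}, so:

  H_0: rank C_0 − rank ∂_1 = 3 − 2 = 1, and the invariant factors of ∂_1 are all 1, so H_0 = Z.
  H_1: rank ker ∂_1 − rank ∂_2 = (3 − 2) − 1 = 0, and the invariant factors of ∂_2 are all 1, so H_1 = 0.
  H_2: rank ker ∂_2 − rank ∂_3 = (1 − 1) − 0 = 0, and there is no ∂_3, so H_2 = 0.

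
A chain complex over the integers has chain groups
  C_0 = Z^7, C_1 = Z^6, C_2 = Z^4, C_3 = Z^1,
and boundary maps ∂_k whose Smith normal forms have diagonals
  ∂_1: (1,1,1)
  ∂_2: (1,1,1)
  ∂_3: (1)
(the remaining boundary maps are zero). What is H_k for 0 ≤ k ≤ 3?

H_0: b_0 = 7 − 0 − 3 = 4; torsion from ∂_1 factors > 1: none. So H_0 = Z^4.
H_1: b_1 = 6 − 3 − 3 = 0; torsion from ∂_2 factors > 1: none. So H_1 = 0.
H_2: b_2 = 4 − 3 − 1 = 0; torsion from ∂_3 factors > 1: none. So H_2 = 0.
H_3: b_3 = 1 − 1 − 0 = 0; torsion from ∂_4 factors > 1: none. So H_3 = 0.

H_0 = Z^4,  H_1 = 0,  H_2 = 0,  H_3 = 0.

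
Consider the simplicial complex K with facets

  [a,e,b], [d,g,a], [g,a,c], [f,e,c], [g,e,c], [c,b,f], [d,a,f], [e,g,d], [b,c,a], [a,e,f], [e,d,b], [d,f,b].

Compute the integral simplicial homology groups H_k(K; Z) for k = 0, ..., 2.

We work with the vertex ordering a < b < c < d < e < f < g. The simplices of K, each written with vertices in increasing order, are:

  0-simplices (7): a, b, c, d, e, f, g
  1-simplices (18): ab, ac, ad, ae, af, ag, bc, bd, be, bf, ce, cf, cg, de, df, dg, ef, eg
  2-simplices (12): abc, abe, acg, adf, adg, aef, bcf, bde, bdf, cef, ceg, deg

giving chain groups C_0 ≅ Z^7, C_1 ≅ Z^18, C_2 ≅ Z^12.

∂_1: C_1 → C_0 sends each edge [p,q] (with p < q) to q − p. For instance
  ∂de = e − d.
As a 7×18 matrix over Z this has rank 6, with invariant factors (1,1,1,1,1,1).

The boundary map ∂_2: C_2 → C_1 maps a triangle to the signed sum of its edges. For instance
  ∂cef = ef − cf + ce,
  ∂bcf = cf − bf + bc.
As a 18×12 matrix over Z this has rank 12, with invariant factors (1,1,1,1,1,1,1,1,1,1,1,2).

Reading off H_k = ker ∂_k / im ∂_{k+1}:

  H_0: rank C_0 − rank ∂_1 = 7 − 6 = 1, and the invariant factors of ∂_1 are all 1, so H_0 = Z.
  H_1: rank ker ∂_1 − rank ∂_2 = (18 − 6) − 12 = 0, and ∂_2 has invariant factor 2 > 1, so H_1 = Z/2.
  H_2: rank ker ∂_2 − rank ∂_3 = (12 − 12) − 0 = 0, and there is no ∂_3, so H_2 = 0.

As a check, the Euler characteristic is 7 − 18 + 12 = 1, which agrees with 1 − 0 + 0 = 1.

H_0 = Z,  H_1 = Z/2,  H_2 = 0.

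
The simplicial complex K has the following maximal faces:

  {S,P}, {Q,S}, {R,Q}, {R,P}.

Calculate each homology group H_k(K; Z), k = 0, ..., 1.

Fix the vertex order P < Q < R < S and write every simplex with vertices in increasing order. Then dim K = 1 and the simplices of K are:

  0-simplices (4): P, Q, R, S
  1-simplices (4): PR, PS, QR, QS

so the chain groups are C_0 ≅ Z^4, C_1 ≅ Z^4.

The boundary map ∂_1: C_1 → C_0 sends each edge [p,q] (with p < q) to q − p. For instance
  ∂QS = S − Q.
The resulting 4×4 matrix has rank 3, and its Smith normal form has invariant factors (1,1,1).

Computing H_k = (kernel of ∂_k) / (image of ∂_{k+1}):

  H_0: rank C_0 − rank ∂_1 = 4 − 3 = 1, and the invariant factors of ∂_1 are all 1, so H_0 ≅ Z.
  H_1: rank ker ∂_1 − rank ∂_2 = (4 − 3) − 0 = 1, and there is no ∂_2, so H_1 ≅ Z.

H_0 = Z,  H_1 = Z.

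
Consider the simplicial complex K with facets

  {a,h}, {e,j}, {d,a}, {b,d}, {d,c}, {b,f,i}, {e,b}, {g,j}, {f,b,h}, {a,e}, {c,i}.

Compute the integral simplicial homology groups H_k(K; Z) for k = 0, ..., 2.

Take the total order a < b < c < d < e < f < g < h < i < j on the vertex set. Then K (dimension 2) consists of the simplices:

  0-simplices (10): a, b, c, d, e, f, g, h, i, j
  1-simplices (14): ad, ae, ah, bd, be, bf, bh, bi, cd, ci, ej, fh, fi, gj
  2-simplices (2): bfh, bfi

giving chain groups C_0 ≅ Z^10, C_1 ≅ Z^14, C_2 ≅ Z^2.

Boundary ∂_1: C_1 → C_0 maps an edge to its endpoints' difference, ∂[p,q] = q − p.
This gives a 10×14 integer matrix of rank 9; reducing to Smith normal form yields diagonal entries (1,1,1,1,1,1,1,1,1).

Boundary ∂_2: C_2 → C_1 sends each 2-simplex [p,q,r] to [q,r] − [p,r] + [p,q]. For instance
  ∂bfi = fi − bi + bf,
  ∂bfh = fh − bh + bf.
This gives a 14×2 integer matrix of rank 2; reducing to Smith normal form yields diagonal entries (1,1).

From H_k ≅ ker(∂_k) / im(∂_{k+1}) we obtain:

  H_0: rank C_0 − rank ∂_1 = 10 − 9 = 1, and the invariant factors of ∂_1 are all 1, so H_0 ≅ Z.
  H_1: rank ker ∂_1 − rank ∂_2 = (14 − 9) − 2 = 3, and the invariant factors of ∂_2 are all 1, so H_1 ≅ Z^3.
  H_2: rank ker ∂_2 − rank ∂_3 = (2 − 2) − 0 = 0, and there is no ∂_3, so H_2 ≅ 0.

As a check, the Euler characteristic is 10 − 14 + 2 = -2, which agrees with 1 − 3 + 0 = -2.

H_0 ≅ Z,  H_1 ≅ Z^3,  H_2 = 0.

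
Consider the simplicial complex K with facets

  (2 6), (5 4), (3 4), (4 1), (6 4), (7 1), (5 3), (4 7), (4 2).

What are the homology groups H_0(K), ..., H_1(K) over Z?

H_0 ≅ Z,  H_1 ≅ Z^3.

Fix the vertex order 1 < 2 < 3 < 4 < 5 < 6 < 7 and write every simplex with vertices in increasing order. Then dim K = 1 and the simplices of K are:

  0-simplices (7): [1], [2], [3], [4], [5], [6], [7]
  1-simplices (9): [1,4], [1,7], [2,4], [2,6], [3,4], [3,5], [4,5], [4,6], [4,7]

giving chain groups C_0 ≅ Z^7, C_1 ≅ Z^9.

∂_1: C_1 → C_0 maps an edge to its endpoints' difference, ∂[p,q] = q − p. For instance
  ∂[1,7] = [7] − [1].
This gives a 7×9 integer matrix of rank 6; reducing to Smith normal form yields diagonal entries (1,1,1,1,1,1).

From H_k ≅ ker(∂_k) / im(∂_{k+1}) we obtain:

  H_0: rank C_0 − rank ∂_1 = 7 − 6 = 1, and the invariant factors of ∂_1 are all 1, so H_0 = Z.
  H_1: rank ker ∂_1 − rank ∂_2 = (9 − 6) − 0 = 3, and there is no ∂_2, so H_1 = Z^3.

As a check, the Euler characteristic is 7 − 9 = -2, which agrees with 1 − 3 = -2.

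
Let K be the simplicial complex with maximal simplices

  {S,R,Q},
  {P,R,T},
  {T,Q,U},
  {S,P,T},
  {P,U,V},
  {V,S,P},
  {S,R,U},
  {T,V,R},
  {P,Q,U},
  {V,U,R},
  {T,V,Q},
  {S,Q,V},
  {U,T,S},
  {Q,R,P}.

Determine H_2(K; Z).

H_2 ≅ Z.

Fix the vertex order P < Q < R < S < T < U < V and write every simplex with vertices in increasing order. Then dim K = 2 and the simplices of K are:

  0-simplices (7): P, Q, R, S, T, U, V
  1-simplices (21): PQ, PR, PS, PT, PU, PV, QR, QS, QT, QU, QV, RS, RT, RU, RV, ST, SU, SV, TU, TV, UV
  2-simplices (14): PQR, PQU, PRT, PST, PSV, PUV, QRS, QSV, QTU, QTV, RSU, RTV, RUV, STU

Hence C_0 ≅ Z^7, C_1 ≅ Z^21, C_2 ≅ Z^14.

∂_1: C_1 → C_0 is given by ∂[p,q] = [q] − [p]. For instance
  ∂PU = U − P.
This gives a 7×21 integer matrix of rank 6; reducing to Smith normal form yields diagonal entries (1,1,1,1,1,1).

Boundary ∂_2: C_2 → C_1 maps a triangle to the signed sum of its edges. For instance
  ∂STU = TU − SU + ST,
  ∂RUV = UV − RV + RU.
The 21×14 boundary matrix has rank 13 and Smith normal form diag(1,1,1,1,1,1,1,1,1,1,1,1,1).

From H_k ≅ ker(∂_k) / im(∂_{k+1}) we obtain:

  H_2: rank ker ∂_2 − rank ∂_3 = (14 − 13) − 0 = 1, and there is no ∂_3, so H_2 = Z.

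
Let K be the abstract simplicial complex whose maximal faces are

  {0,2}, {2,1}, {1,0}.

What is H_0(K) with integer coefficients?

Order the vertices as 0 < 1 < 2. Listing each simplex with vertices in this order, K has dimension 1 with simplices:

  0-simplices (3): [0], [1], [2]
  1-simplices (3): [0,1], [0,2], [1,2]

so the chain groups are C_0 ≅ Z^3, C_1 ≅ Z^3.

∂_1: C_1 → C_0 sends each edge [p,q] (with p < q) to q − p. For instance
  ∂[0,2] = [2] − [0].
This gives a 3×3 integer matrix of rank 2; reducing to Smith normal form yields diagonal entries (1,1).

From H_k ≅ ker(∂_k) / im(∂_{k+1}) we obtain:

  H_0: rank C_0 − rank ∂_1 = 3 − 2 = 1, and the invariant factors of ∂_1 are all 1, so H_0 = Z.

H_0 = Z.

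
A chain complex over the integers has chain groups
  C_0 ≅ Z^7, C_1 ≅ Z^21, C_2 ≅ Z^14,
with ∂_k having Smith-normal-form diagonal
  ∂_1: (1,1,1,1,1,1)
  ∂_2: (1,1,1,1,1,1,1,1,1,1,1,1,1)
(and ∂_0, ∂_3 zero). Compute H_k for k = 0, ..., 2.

H_0: b_0 = 7 − 0 − 6 = 1; torsion from ∂_1 factors > 1: none. So H_0 = Z.
H_1: b_1 = 21 − 6 − 13 = 2; torsion from ∂_2 factors > 1: none. So H_1 = Z^2.
H_2: b_2 = 14 − 13 − 0 = 1; torsion from ∂_3 factors > 1: none. So H_2 = Z.

H_0 = Z,  H_1 = Z^2,  H_2 = Z.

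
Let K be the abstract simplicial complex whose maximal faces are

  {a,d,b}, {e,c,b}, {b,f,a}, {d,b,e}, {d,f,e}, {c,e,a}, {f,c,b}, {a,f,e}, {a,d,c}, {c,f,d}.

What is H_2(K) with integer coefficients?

Take the total order a < b < c < d < e < f on the vertex set. Then K (dimension 2) consists of the simplices:

  0-simplices (6): a, b, c, d, e, f
  1-simplices (15): ab, ac, ad, ae, af, bc, bd, be, bf, cd, ce, cf, de, df, ef
  2-simplices (10): abd, abf, acd, ace, aef, bce, bcf, bde, cdf, def

so the chain groups are C_0 ≅ Z^6, C_1 ≅ Z^15, C_2 ≅ Z^10.

Boundary ∂_1: C_1 → C_0 maps an edge to its endpoints' difference, ∂[p,q] = q − p. For instance
  ∂ce = e − c.
The 6×15 boundary matrix has rank 5 and Smith normal form diag(1,1,1,1,1).

∂_2: C_2 → C_1 maps a triangle to the signed sum of its edges. For instance
  ∂ace = ce − ae + ac,
  ∂abd = bd − ad + ab.
This gives a 15×10 integer matrix of rank 10; reducing to Smith normal form yields diagonal entries (1,1,1,1,1,1,1,1,1,2).

Now H_k = ker ∂_k / im ∂_{k+1}, so:

  H_2: rank ker ∂_2 − rank ∂_3 = (10 − 10) − 0 = 0, and there is no ∂_3, so H_2 ≅ 0.

H_2 = 0.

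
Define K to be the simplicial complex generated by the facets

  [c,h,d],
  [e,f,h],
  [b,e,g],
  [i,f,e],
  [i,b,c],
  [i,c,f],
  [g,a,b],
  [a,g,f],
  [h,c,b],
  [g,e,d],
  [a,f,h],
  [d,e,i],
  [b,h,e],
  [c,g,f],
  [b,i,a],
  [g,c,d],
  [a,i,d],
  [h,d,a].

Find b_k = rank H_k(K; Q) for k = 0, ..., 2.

b_0 = 1, b_1 = 2, b_2 = 1.

K has 9 vertices, 27 edges, 18 triangles.
rank ∂_0 = 0, rank ∂_1 = 8 ⇒ b_0 = 9 − 0 − 8 = 1; all invariant factors of ∂_1 are 1 so no torsion. So H_0 ≅ Z.
rank ∂_1 = 8, rank ∂_2 = 17 ⇒ b_1 = 27 − 8 − 17 = 2; all invariant factors of ∂_2 are 1 so no torsion. So H_1 ≅ Z^2.
rank ∂_2 = 17, rank ∂_3 = 0 ⇒ b_2 = 18 − 17 − 0 = 1. So H_2 ≅ Z.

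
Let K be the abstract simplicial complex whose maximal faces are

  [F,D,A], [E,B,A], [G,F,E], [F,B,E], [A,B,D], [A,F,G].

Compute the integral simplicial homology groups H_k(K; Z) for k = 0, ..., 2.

H_0 ≅ Z,  H_1 ≅ Z,  H_2 = 0.

Order the vertices as A < B < D < E < F < G. Listing each simplex with vertices in this order, K has dimension 2 with simplices:

  0-simplices (6): A, B, D, E, F, G
  1-simplices (12): AB, AD, AE, AF, AG, BD, BE, BF, DF, EF, EG, FG
  2-simplices (6): ABD, ABE, ADF, AFG, BEF, EFG

so the chain groups are C_0 ≅ Z^6, C_1 ≅ Z^12, C_2 ≅ Z^6.

∂_1: C_1 → C_0 sends each edge [p,q] (with p < q) to q − p.
The 6×12 boundary matrix has rank 5 and Smith normal form diag(1,1,1,1,1).

The boundary map ∂_2: C_2 → C_1 sends each 2-simplex [p,q,r] to [q,r] − [p,r] + [p,q]. For instance
  ∂ABD = BD − AD + AB,
  ∂EFG = FG − EG + EF.
This gives a 12×6 integer matrix of rank 6; reducing to Smith normal form yields diagonal entries (1,1,1,1,1,1).

From H_k ≅ ker(∂_k) / im(∂_{k+1}) we obtain:

  H_0: rank C_0 − rank ∂_1 = 6 − 5 = 1, and the invariant factors of ∂_1 are all 1, so H_0 = Z.
  H_1: rank ker ∂_1 − rank ∂_2 = (12 − 5) − 6 = 1, and the invariant factors of ∂_2 are all 1, so H_1 = Z.
  H_2: rank ker ∂_2 − rank ∂_3 = (6 − 6) − 0 = 0, and there is no ∂_3, so H_2 = 0.

(K is a triangulation of the cylinder S^1 x I.)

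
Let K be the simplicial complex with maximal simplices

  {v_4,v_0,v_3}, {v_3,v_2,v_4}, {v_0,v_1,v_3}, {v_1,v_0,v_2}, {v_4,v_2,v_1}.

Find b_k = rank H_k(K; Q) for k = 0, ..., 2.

Take the total order v_0 < v_1 < v_2 < v_3 < v_4 on the vertex set. Then K (dimension 2) consists of the simplices:

  0-simplices (5): [v_0], [v_1], [v_2], [v_3], [v_4]
  1-simplices (10): [v_0,v_1], [v_0,v_2], [v_0,v_3], [v_0,v_4], [v_1,v_2], [v_1,v_3], [v_1,v_4], [v_2,v_3], [v_2,v_4], [v_3,v_4]
  2-simplices (5): [v_0,v_1,v_2], [v_0,v_1,v_3], [v_0,v_3,v_4], [v_1,v_2,v_4], [v_2,v_3,v_4]

so the chain groups are C_0 ≅ Z^5, C_1 ≅ Z^10, C_2 ≅ Z^5.

Boundary ∂_1: C_1 → C_0 maps an edge to its endpoints' difference, ∂[p,q] = q − p.
The 5×10 boundary matrix has rank 4 and Smith normal form diag(1,1,1,1).

∂_2: C_2 → C_1 maps a triangle to the signed sum of its edges. For instance
  ∂[v_1,v_2,v_4] = [v_2,v_4] − [v_1,v_4] + [v_1,v_2],
  ∂[v_2,v_3,v_4] = [v_3,v_4] − [v_2,v_4] + [v_2,v_3].
As a 10×5 matrix over Z this has rank 5, with invariant factors (1,1,1,1,1).

Reading off H_k = ker ∂_k / im ∂_{k+1}:

  H_0: rank C_0 − rank ∂_1 = 5 − 4 = 1, and the invariant factors of ∂_1 are all 1, so H_0 = Z.
  H_1: rank ker ∂_1 − rank ∂_2 = (10 − 4) − 5 = 1, and the invariant factors of ∂_2 are all 1, so H_1 = Z.
  H_2: rank ker ∂_2 − rank ∂_3 = (5 − 5) − 0 = 0, and there is no ∂_3, so H_2 = 0.

(K is a triangulation of the Möbius band.)

Hence the Betti numbers are b_0 = 1, b_1 = 1, b_2 = 0.

b_0 = 1, b_1 = 1, b_2 = 0.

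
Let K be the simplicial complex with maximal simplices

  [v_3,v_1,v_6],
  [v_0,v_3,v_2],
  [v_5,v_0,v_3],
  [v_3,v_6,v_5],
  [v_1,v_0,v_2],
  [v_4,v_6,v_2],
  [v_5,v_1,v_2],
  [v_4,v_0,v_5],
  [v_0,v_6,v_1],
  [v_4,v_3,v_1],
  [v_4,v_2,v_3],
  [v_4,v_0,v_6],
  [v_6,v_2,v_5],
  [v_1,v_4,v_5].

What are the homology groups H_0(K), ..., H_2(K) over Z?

H_0 ≅ Z,  H_1 ≅ Z^2,  H_2 ≅ Z.

Fix the vertex order v_0 < v_1 < v_2 < v_3 < v_4 < v_5 < v_6 and write every simplex with vertices in increasing order. Then dim K = 2 and the simplices of K are:

  0-simplices (7): [v_0], [v_1], [v_2], [v_3], [v_4], [v_5], [v_6]
  1-simplices (21): (21 of them)
  2-simplices (14): (14 of them)

Hence C_0 ≅ Z^7, C_1 ≅ Z^21, C_2 ≅ Z^14.

∂_1: C_1 → C_0 maps an edge to its endpoints' difference, ∂[p,q] = q − p.
This gives a 7×21 integer matrix of rank 6; reducing to Smith normal form yields diagonal entries (1,1,1,1,1,1).

The boundary map ∂_2: C_2 → C_1 acts by ∂[p,q,r] = [q,r] − [p,r] + [p,q]. For instance
  ∂[v_1,v_3,v_4] = [v_3,v_4] − [v_1,v_4] + [v_1,v_3],
  ∂[v_2,v_4,v_6] = [v_4,v_6] − [v_2,v_6] + [v_2,v_4].
This gives a 21×14 integer matrix of rank 13; reducing to Smith normal form yields diagonal entries (1,1,1,1,1,1,1,1,1,1,1,1,1).

Reading off H_k = ker ∂_k / im ∂_{k+1}:

  H_0: rank C_0 − rank ∂_1 = 7 − 6 = 1, and the invariant factors of ∂_1 are all 1, so H_0 ≅ Z.
  H_1: rank ker ∂_1 − rank ∂_2 = (21 − 6) − 13 = 2, and the invariant factors of ∂_2 are all 1, so H_1 ≅ Z^2.
  H_2: rank ker ∂_2 − rank ∂_3 = (14 − 13) − 0 = 1, and there is no ∂_3, so H_2 ≅ Z.

(K is a triangulation of the torus T^2.)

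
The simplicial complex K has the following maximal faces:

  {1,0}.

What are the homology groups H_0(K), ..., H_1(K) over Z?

H_0 = Z,  H_1 = 0.

We work with the vertex ordering 0 < 1. The simplices of K, each written with vertices in increasing order, are:

  0-simplices (2): [0], [1]
  1-simplices (1): [0,1]

Hence C_0 ≅ Z^2, C_1 ≅ Z^1.

∂_1: C_1 → C_0 maps an edge to its endpoints' difference, ∂[p,q] = q − p. For instance
  ∂[0,1] = [1] − [0].
The resulting 2×1 matrix has rank 1, and its Smith normal form has invariant factors (1).

Reading off H_k = ker ∂_k / im ∂_{k+1}:

  H_0: rank C_0 − rank ∂_1 = 2 − 1 = 1, and the invariant factors of ∂_1 are all 1, so H_0 ≅ Z.
  H_1: rank ker ∂_1 − rank ∂_2 = (1 − 1) − 0 = 0, and there is no ∂_2, so H_1 ≅ 0.

(K is a triangulation of the 1-simplex.)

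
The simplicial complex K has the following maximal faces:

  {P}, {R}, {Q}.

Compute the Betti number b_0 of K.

b_0 = 3.

Order the vertices as P < Q < R. Listing each simplex with vertices in this order, K has dimension 0 with simplices:

  0-simplices (3): P, Q, R

Hence C_0 ≅ Z^3.

Reading off H_k = ker ∂_k / im ∂_{k+1}:

  H_0: rank C_0 − rank ∂_1 = 3 − 0 = 3, and there is no ∂_1, so H_0 ≅ Z^3.

Hence the Betti numbers are b_0 = 3.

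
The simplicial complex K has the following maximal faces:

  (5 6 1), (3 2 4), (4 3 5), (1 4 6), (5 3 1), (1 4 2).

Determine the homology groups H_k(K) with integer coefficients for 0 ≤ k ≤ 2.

K has 6 vertices, 12 edges, 6 triangles.
rank ∂_0 = 0, rank ∂_1 = 5 ⇒ b_0 = 6 − 0 − 5 = 1; all invariant factors of ∂_1 are 1 so no torsion. So H_0 ≅ Z.
rank ∂_1 = 5, rank ∂_2 = 6 ⇒ b_1 = 12 − 5 − 6 = 1; all invariant factors of ∂_2 are 1 so no torsion. So H_1 ≅ Z.
rank ∂_2 = 6, rank ∂_3 = 0 ⇒ b_2 = 6 − 6 − 0 = 0. So H_2 ≅ 0.

H_0 = Z,  H_1 = Z,  H_2 = 0.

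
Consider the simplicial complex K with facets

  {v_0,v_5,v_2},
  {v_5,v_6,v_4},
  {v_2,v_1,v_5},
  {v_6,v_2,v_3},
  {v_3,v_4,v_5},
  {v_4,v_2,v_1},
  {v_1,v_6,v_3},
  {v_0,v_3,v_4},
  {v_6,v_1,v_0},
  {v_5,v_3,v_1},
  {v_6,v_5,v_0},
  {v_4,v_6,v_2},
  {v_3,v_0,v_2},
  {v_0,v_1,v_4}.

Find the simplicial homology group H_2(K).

H_2 ≅ Z.

Order the vertices as v_0 < v_1 < v_2 < v_3 < v_4 < v_5 < v_6. Listing each simplex with vertices in this order, K has dimension 2 with simplices:

  0-simplices (7): [v_0], [v_1], [v_2], [v_3], [v_4], [v_5], [v_6]
  1-simplices (21): (21 of them)
  2-simplices (14): (14 of them)

Hence C_0 ≅ Z^7, C_1 ≅ Z^21, C_2 ≅ Z^14.

∂_1: C_1 → C_0 sends each edge [p,q] (with p < q) to q − p.
The 7×21 boundary matrix has rank 6 and Smith normal form diag(1,1,1,1,1,1).

Boundary ∂_2: C_2 → C_1 sends each 2-simplex [p,q,r] to [q,r] − [p,r] + [p,q]. For instance
  ∂[v_1,v_3,v_5] = [v_3,v_5] − [v_1,v_5] + [v_1,v_3],
  ∂[v_1,v_3,v_6] = [v_3,v_6] − [v_1,v_6] + [v_1,v_3].
As a 21×14 matrix over Z this has rank 13, with invariant factors (1,1,1,1,1,1,1,1,1,1,1,1,1).

From H_k ≅ ker(∂_k) / im(∂_{k+1}) we obtain:

  H_2: rank ker ∂_2 − rank ∂_3 = (14 − 13) − 0 = 1, and there is no ∂_3, so H_2 ≅ Z.

(K is a triangulation of the torus T^2.)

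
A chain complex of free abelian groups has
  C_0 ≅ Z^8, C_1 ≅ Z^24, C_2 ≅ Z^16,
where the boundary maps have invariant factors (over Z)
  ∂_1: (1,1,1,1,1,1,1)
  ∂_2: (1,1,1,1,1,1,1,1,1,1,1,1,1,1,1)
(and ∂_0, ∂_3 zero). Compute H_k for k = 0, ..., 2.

H_0: b_0 = 8 − 0 − 7 = 1; torsion from ∂_1 factors > 1: none. So H_0 = Z.
H_1: b_1 = 24 − 7 − 15 = 2; torsion from ∂_2 factors > 1: none. So H_1 = Z^2.
H_2: b_2 = 16 − 15 − 0 = 1; torsion from ∂_3 factors > 1: none. So H_2 = Z.

H_0 = Z,  H_1 = Z^2,  H_2 = Z.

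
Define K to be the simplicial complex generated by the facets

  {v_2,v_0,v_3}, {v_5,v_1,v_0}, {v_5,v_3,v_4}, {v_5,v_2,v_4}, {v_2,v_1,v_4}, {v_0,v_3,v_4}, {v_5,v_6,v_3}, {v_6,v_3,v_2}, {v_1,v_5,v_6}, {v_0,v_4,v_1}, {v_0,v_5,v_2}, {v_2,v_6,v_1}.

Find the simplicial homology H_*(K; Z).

K has 7 vertices, 18 edges, 12 triangles.
rank ∂_0 = 0, rank ∂_1 = 6 ⇒ b_0 = 7 − 0 − 6 = 1; all invariant factors of ∂_1 are 1 so no torsion. So H_0 = Z.
rank ∂_1 = 6, rank ∂_2 = 12 ⇒ b_1 = 18 − 6 − 12 = 0; ∂_2 has invariant factor(s) [2] giving torsion. So H_1 = Z/2.
rank ∂_2 = 12, rank ∂_3 = 0 ⇒ b_2 = 12 − 12 − 0 = 0. So H_2 = 0.

H_0 ≅ Z,  H_1 ≅ Z/2,  H_2 = 0.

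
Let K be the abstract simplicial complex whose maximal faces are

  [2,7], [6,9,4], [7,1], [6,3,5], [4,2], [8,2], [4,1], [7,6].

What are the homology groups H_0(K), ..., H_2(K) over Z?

H_0 = Z,  H_1 = Z^2,  H_2 = 0.

Fix the vertex order 1 < 2 < 3 < 4 < 5 < 6 < 7 < 8 < 9 and write every simplex with vertices in increasing order. Then dim K = 2 and the simplices of K are:

  0-simplices (9): [1], [2], [3], [4], [5], [6], [7], [8], [9]
  1-simplices (12): [1,4], [1,7], [2,4], [2,7], [2,8], [3,5], [3,6], [4,6], [4,9], [5,6], [6,7], [6,9]
  2-simplices (2): [3,5,6], [4,6,9]

so the chain groups are C_0 ≅ Z^9, C_1 ≅ Z^12, C_2 ≅ Z^2.

Boundary ∂_1: C_1 → C_0 sends each edge [p,q] (with p < q) to q − p. For instance
  ∂[6,9] = [9] − [6].
As a 9×12 matrix over Z this has rank 8, with invariant factors (1,1,1,1,1,1,1,1).

The boundary map ∂_2: C_2 → C_1 sends each 2-simplex [p,q,r] to [q,r] − [p,r] + [p,q]. For instance
  ∂[4,6,9] = [6,9] − [4,9] + [4,6],
  ∂[3,5,6] = [5,6] − [3,6] + [3,5].
The resulting 12×2 matrix has rank 2, and its Smith normal form has invariant factors (1,1).

Now H_k = ker ∂_k / im ∂_{k+1}, so:

  H_0: rank C_0 − rank ∂_1 = 9 − 8 = 1, and the invariant factors of ∂_1 are all 1, so H_0 ≅ Z.
  H_1: rank ker ∂_1 − rank ∂_2 = (12 − 8) − 2 = 2, and the invariant factors of ∂_2 are all 1, so H_1 ≅ Z^2.
  H_2: rank ker ∂_2 − rank ∂_3 = (2 − 2) − 0 = 0, and there is no ∂_3, so H_2 ≅ 0.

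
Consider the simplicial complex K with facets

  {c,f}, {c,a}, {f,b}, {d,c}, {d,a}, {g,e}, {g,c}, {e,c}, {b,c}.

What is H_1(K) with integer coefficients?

Take the total order a < b < c < d < e < f < g on the vertex set. Then K (dimension 1) consists of the simplices:

  0-simplices (7): a, b, c, d, e, f, g
  1-simplices (9): ac, ad, bc, bf, cd, ce, cf, cg, eg

Hence C_0 ≅ Z^7, C_1 ≅ Z^9.

∂_1: C_1 → C_0 maps an edge to its endpoints' difference, ∂[p,q] = q − p. For instance
  ∂ce = e − c.
The resulting 7×9 matrix has rank 6, and its Smith normal form has invariant factors (1,1,1,1,1,1).

From H_k ≅ ker(∂_k) / im(∂_{k+1}) we obtain:

  H_1: rank ker ∂_1 − rank ∂_2 = (9 − 6) − 0 = 3, and there is no ∂_2, so H_1 ≅ Z^3.

(K is a triangulation of a wedge of 3 circles.)

H_1 = Z^3.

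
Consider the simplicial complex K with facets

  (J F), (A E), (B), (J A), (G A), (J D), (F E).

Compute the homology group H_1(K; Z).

H_1 ≅ Z.

Take the total order A < B < D < E < F < G < J on the vertex set. Then K (dimension 1) consists of the simplices:

  0-simplices (7): A, B, D, E, F, G, J
  1-simplices (6): AE, AG, AJ, DJ, EF, FJ

so the chain groups are C_0 ≅ Z^7, C_1 ≅ Z^6.

Boundary ∂_1: C_1 → C_0 sends each edge [p,q] (with p < q) to q − p. For instance
  ∂AG = G − A.
The 7×6 boundary matrix has rank 5 and Smith normal form diag(1,1,1,1,1).

From H_k ≅ ker(∂_k) / im(∂_{k+1}) we obtain:

  H_1: rank ker ∂_1 − rank ∂_2 = (6 − 5) − 0 = 1, and there is no ∂_2, so H_1 ≅ Z.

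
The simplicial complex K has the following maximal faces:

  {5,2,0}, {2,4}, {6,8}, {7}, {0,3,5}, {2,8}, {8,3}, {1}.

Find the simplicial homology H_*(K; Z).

Fix the vertex order 0 < 1 < 2 < 3 < 4 < 5 < 6 < 7 < 8 and write every simplex with vertices in increasing order. Then dim K = 2 and the simplices of K are:

  0-simplices (9): [0], [1], [2], [3], [4], [5], [6], [7], [8]
  1-simplices (9): [0,2], [0,3], [0,5], [2,4], [2,5], [2,8], [3,5], [3,8], [6,8]
  2-simplices (2): [0,2,5], [0,3,5]

Hence C_0 ≅ Z^9, C_1 ≅ Z^9, C_2 ≅ Z^2.

The boundary map ∂_1: C_1 → C_0 maps an edge to its endpoints' difference, ∂[p,q] = q − p. For instance
  ∂[0,2] = [2] − [0].
As a 9×9 matrix over Z this has rank 6, with invariant factors (1,1,1,1,1,1).

∂_2: C_2 → C_1 acts by ∂[p,q,r] = [q,r] − [p,r] + [p,q]. For instance
  ∂[0,2,5] = [2,5] − [0,5] + [0,2],
  ∂[0,3,5] = [3,5] − [0,5] + [0,3].
The resulting 9×2 matrix has rank 2, and its Smith normal form has invariant factors (1,1).

Computing H_k = (kernel of ∂_k) / (image of ∂_{k+1}):

  H_0: rank C_0 − rank ∂_1 = 9 − 6 = 3, and the invariant factors of ∂_1 are all 1, so H_0 ≅ Z^3.
  H_1: rank ker ∂_1 − rank ∂_2 = (9 − 6) − 2 = 1, and the invariant factors of ∂_2 are all 1, so H_1 ≅ Z.
  H_2: rank ker ∂_2 − rank ∂_3 = (2 − 2) − 0 = 0, and there is no ∂_3, so H_2 ≅ 0.

H_0 ≅ Z^3,  H_1 ≅ Z,  H_2 = 0.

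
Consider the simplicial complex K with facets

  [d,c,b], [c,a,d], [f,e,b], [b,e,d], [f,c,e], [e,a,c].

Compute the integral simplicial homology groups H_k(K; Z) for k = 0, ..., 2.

H_0 = Z,  H_1 = Z,  H_2 = 0.

K has 6 vertices, 12 edges, 6 triangles.
rank ∂_0 = 0, rank ∂_1 = 5 ⇒ b_0 = 6 − 0 − 5 = 1; all invariant factors of ∂_1 are 1 so no torsion. So H_0 ≅ Z.
rank ∂_1 = 5, rank ∂_2 = 6 ⇒ b_1 = 12 − 5 − 6 = 1; all invariant factors of ∂_2 are 1 so no torsion. So H_1 ≅ Z.
rank ∂_2 = 6, rank ∂_3 = 0 ⇒ b_2 = 6 − 6 − 0 = 0. So H_2 ≅ 0.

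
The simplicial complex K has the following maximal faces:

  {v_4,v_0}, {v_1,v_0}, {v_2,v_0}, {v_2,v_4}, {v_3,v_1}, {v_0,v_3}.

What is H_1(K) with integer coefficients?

H_1 = Z^2.

We work with the vertex ordering v_0 < v_1 < v_2 < v_3 < v_4. The simplices of K, each written with vertices in increasing order, are:

  0-simplices (5): [v_0], [v_1], [v_2], [v_3], [v_4]
  1-simplices (6): [v_0,v_1], [v_0,v_2], [v_0,v_3], [v_0,v_4], [v_1,v_3], [v_2,v_4]

Hence C_0 ≅ Z^5, C_1 ≅ Z^6.

Boundary ∂_1: C_1 → C_0 sends each edge [p,q] (with p < q) to q − p. For instance
  ∂[v_1,v_3] = [v_3] − [v_1].
The resulting 5×6 matrix has rank 4, and its Smith normal form has invariant factors (1,1,1,1).

Reading off H_k = ker ∂_k / im ∂_{k+1}:

  H_1: rank ker ∂_1 − rank ∂_2 = (6 − 4) − 0 = 2, and there is no ∂_2, so H_1 = Z^2.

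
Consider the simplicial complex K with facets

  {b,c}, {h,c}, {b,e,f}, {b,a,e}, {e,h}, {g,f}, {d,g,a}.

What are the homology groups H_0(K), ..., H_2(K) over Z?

H_0 = Z,  H_1 = Z^2,  H_2 = 0.

Fix the vertex order a < b < c < d < e < f < g < h and write every simplex with vertices in increasing order. Then dim K = 2 and the simplices of K are:

  0-simplices (8): a, b, c, d, e, f, g, h
  1-simplices (12): ab, ad, ae, ag, bc, be, bf, ch, dg, ef, eh, fg
  2-simplices (3): abe, adg, bef

giving chain groups C_0 ≅ Z^8, C_1 ≅ Z^12, C_2 ≅ Z^3.

∂_1: C_1 → C_0 maps an edge to its endpoints' difference, ∂[p,q] = q − p. For instance
  ∂ae = e − a.
This gives a 8×12 integer matrix of rank 7; reducing to Smith normal form yields diagonal entries (1,1,1,1,1,1,1).

∂_2: C_2 → C_1 acts by ∂[p,q,r] = [q,r] − [p,r] + [p,q]. For instance
  ∂abe = be − ae + ab,
  ∂adg = dg − ag + ad.
The resulting 12×3 matrix has rank 3, and its Smith normal form has invariant factors (1,1,1).

From H_k ≅ ker(∂_k) / im(∂_{k+1}) we obtain:

  H_0: rank C_0 − rank ∂_1 = 8 − 7 = 1, and the invariant factors of ∂_1 are all 1, so H_0 ≅ Z.
  H_1: rank ker ∂_1 − rank ∂_2 = (12 − 7) − 3 = 2, and the invariant factors of ∂_2 are all 1, so H_1 ≅ Z^2.
  H_2: rank ker ∂_2 − rank ∂_3 = (3 − 3) − 0 = 0, and there is no ∂_3, so H_2 ≅ 0.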